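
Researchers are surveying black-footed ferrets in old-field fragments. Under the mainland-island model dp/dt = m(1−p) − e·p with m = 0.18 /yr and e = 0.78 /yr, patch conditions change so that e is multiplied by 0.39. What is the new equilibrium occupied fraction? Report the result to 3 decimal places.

0.372

Before: p* = 0.18/(0.18+0.78) = 0.1875.
After: m = 0.18, e = 0.3042; p* = 0.18/0.4842 = 0.3717.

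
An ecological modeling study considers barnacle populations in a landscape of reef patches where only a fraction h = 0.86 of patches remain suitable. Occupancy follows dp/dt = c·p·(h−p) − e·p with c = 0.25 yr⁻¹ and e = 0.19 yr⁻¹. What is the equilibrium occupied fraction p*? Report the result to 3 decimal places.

0.100

Setting dp/dt = 0 and dividing by p* gives c·(h−p*) = e.
So p* = h − e/c = 0.86 − 0.19/0.25 = 0.86 − 0.7600 = 0.1000.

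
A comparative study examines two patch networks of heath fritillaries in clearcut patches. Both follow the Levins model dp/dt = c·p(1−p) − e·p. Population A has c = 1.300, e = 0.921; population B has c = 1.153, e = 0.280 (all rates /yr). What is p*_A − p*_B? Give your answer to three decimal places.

-0.466

A: p*_A = 1 − 0.921/1.300 = 0.2915.
B: p*_B = 1 − 0.280/1.153 = 0.7572.
p*_A − p*_B = 0.2915 − 0.7572 = -0.4656.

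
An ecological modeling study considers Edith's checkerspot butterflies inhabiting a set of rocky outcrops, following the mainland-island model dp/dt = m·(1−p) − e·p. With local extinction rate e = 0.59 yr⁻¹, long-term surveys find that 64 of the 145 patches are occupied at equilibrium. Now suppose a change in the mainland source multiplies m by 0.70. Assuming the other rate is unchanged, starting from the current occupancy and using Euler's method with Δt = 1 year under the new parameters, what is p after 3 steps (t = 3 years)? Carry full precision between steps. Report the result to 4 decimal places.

0.3562

Observed p* = 64/145 = 0.44138.
Balance m(1−p*) = e·p* gives m = e·p*/(1−p*) = 0.59×0.44138/0.55862 = 0.46617.
Starting from p₀ = 0.44138; update p ← p + (dp/dt)·Δt with the new parameters.
  1  |  dp/dt·Δt = -0.078124  |  p_1 = 0.363255
  2  |  dp/dt·Δt = -0.006537  |  p_2 = 0.356718
  3  |  dp/dt·Δt = -0.000547  |  p_3 = 0.356171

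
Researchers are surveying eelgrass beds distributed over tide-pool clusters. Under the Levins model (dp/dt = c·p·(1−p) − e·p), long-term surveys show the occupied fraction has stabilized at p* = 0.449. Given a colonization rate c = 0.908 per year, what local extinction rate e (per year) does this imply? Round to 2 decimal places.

At equilibrium c(1−p*) = e.
e = 0.908 × (1 − 0.449) = 0.908 × 0.5510 = 0.5003.

0.50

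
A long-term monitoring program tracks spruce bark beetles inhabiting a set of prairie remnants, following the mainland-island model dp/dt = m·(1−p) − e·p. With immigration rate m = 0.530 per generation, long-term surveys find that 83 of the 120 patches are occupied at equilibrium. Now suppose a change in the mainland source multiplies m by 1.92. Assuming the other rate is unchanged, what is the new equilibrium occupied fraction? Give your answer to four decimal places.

0.8116

Observed p* = 83/120 = 0.69167.
Balance m(1−p*) = e·p* gives e = m(1−p*)/p* = 0.530×0.30833/0.69167 = 0.23626.
New p* = m/(m+e) = 1.01760/(1.01760+0.23626) = 0.81157.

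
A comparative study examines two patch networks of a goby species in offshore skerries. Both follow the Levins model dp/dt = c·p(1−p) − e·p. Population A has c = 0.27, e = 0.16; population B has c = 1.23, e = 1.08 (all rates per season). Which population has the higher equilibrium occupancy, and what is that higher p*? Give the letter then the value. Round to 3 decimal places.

A, 0.407

A: p*_A = 1 − 0.16/0.27 = 0.4074.
B: p*_B = 1 − 1.08/1.23 = 0.1220.
A is higher at 0.4074.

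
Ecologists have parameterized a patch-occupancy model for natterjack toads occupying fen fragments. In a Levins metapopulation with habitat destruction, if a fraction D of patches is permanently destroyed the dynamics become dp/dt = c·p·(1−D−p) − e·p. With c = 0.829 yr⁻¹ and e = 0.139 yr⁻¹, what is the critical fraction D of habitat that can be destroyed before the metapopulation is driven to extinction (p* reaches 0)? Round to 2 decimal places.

The nontrivial equilibrium is p* = (1−D) − e/c; extinction occurs when this hits zero.
So D_crit = 1 − e/c = 1 − 0.139/0.829 = 1 − 0.1677 = 0.8323.
Note this equals the original equilibrium occupancy — the Levins extinction-debt result.

0.83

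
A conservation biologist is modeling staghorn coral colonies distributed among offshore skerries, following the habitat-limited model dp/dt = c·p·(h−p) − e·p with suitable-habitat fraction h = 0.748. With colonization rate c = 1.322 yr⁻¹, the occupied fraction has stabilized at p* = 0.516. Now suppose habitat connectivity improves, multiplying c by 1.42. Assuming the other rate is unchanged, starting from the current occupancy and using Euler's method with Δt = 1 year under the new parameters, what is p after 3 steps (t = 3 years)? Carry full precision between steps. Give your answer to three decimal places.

0.585

Balance c(h−p*) = e gives e = 1.322×(0.748 − 0.51600) = 0.30670.
Starting from p₀ = 0.51600; update p ← p + (dp/dt)·Δt with the new parameters.
  1  |  dp/dt·Δt = +0.066469  |  p_1 = 0.582469
  2  |  dp/dt·Δt = +0.002352  |  p_2 = 0.584821
  3  |  dp/dt·Δt = -0.000221  |  p_3 = 0.584600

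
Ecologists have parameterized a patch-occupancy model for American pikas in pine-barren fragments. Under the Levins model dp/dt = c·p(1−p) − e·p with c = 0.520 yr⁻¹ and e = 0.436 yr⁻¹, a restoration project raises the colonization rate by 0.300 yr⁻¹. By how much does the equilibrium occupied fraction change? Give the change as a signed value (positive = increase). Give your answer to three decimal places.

Before: p* = 1 − 0.436/0.520 = 0.1615.
After the change, c = 0.82, e = 0.436, so p* = 1 − 0.436/0.82 = 0.4683.
Δp* = 0.4683 − 0.1615 = +0.3068.

0.307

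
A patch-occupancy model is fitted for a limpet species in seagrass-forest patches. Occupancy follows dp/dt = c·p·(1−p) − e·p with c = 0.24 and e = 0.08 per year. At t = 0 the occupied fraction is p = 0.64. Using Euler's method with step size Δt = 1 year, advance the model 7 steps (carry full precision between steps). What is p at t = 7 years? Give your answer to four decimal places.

Update rule: p ← p + [c·p·(1−p) − e·p]·Δt with Δt = 1.
  1  |  dp/dt·Δt = +0.004096  |  p_1 = 0.644096
  2  |  dp/dt·Δt = +0.003489  |  p_2 = 0.647585
  3  |  dp/dt·Δt = +0.002966  |  p_3 = 0.650551
  4  |  dp/dt·Δt = +0.002516  |  p_4 = 0.653067
  5  |  dp/dt·Δt = +0.002132  |  p_5 = 0.655199
  6  |  dp/dt·Δt = +0.001803  |  p_6 = 0.657002
  7  |  dp/dt·Δt = +0.001524  |  p_7 = 0.658526

0.6585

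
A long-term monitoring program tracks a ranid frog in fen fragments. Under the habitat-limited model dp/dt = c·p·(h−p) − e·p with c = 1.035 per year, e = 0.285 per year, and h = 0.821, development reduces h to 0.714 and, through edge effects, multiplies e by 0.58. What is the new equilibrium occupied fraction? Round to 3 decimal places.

0.554

Before: p* = h − e/c = 0.821 − 0.285/1.035 = 0.821 − 0.2754 = 0.5456.
After: c = 1.035, e = 0.1653, h = 0.714; p* = 0.714 − 0.1653/1.035 = 0.5543.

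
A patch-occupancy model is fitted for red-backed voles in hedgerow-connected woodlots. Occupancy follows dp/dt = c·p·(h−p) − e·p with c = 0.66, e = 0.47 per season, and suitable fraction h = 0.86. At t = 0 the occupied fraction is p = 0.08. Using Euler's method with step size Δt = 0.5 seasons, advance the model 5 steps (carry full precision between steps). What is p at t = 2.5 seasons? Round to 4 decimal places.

Update rule: p ← p + [c·p·(h−p) − e·p]·Δt with Δt = 0.5.
step 1: Δp = +0.00179, p = 0.08179
step 2: Δp = +0.00178, p = 0.08358
step 3: Δp = +0.00177, p = 0.08535
step 4: Δp = +0.00176, p = 0.08711
step 5: Δp = +0.00175, p = 0.08886

0.0889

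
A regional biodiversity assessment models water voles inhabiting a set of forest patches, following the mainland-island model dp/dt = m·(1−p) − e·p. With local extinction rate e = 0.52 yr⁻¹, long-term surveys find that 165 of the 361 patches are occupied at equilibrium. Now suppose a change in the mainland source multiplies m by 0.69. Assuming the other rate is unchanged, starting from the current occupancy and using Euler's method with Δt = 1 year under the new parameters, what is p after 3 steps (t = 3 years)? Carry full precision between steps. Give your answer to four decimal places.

Observed p* = 165/361 = 0.45706.
Balance m(1−p*) = e·p* gives m = e·p*/(1−p*) = 0.52×0.45706/0.54294 = 0.43776.
Starting from p₀ = 0.45706; update p ← p + (dp/dt)·Δt with the new parameters.
t = 1: p = 0.45706 + (-0.07368) = 0.38339
t = 2: p = 0.38339 + (-0.01311) = 0.37027
t = 3: p = 0.37027 + (-0.00233) = 0.36794

0.3679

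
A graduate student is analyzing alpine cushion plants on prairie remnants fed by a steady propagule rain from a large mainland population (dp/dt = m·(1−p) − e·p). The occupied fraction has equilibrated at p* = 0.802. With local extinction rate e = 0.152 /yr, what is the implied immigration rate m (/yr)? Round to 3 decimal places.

At equilibrium m(1−p*) = e·p*, so m = e·p*/(1−p*).
m = 0.152 × 0.802 / 0.1980 = 0.1219/0.1980 = 0.6157.

0.616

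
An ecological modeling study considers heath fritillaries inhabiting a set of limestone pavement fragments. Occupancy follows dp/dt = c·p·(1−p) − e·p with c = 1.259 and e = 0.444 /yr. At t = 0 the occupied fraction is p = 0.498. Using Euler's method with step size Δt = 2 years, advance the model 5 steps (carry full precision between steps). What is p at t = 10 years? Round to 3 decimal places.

0.654

Update rule: p ← p + [c·p·(1−p) − e·p]·Δt with Δt = 2.
step 1: Δp = +0.18727, p = 0.68527
step 2: Δp = -0.06544, p = 0.61982
step 3: Δp = +0.04294, p = 0.66277
step 4: Δp = -0.02575, p = 0.63702
step 5: Δp = +0.01655, p = 0.65357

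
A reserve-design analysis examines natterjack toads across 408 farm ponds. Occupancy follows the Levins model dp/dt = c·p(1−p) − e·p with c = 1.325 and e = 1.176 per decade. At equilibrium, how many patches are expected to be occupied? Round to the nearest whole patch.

p* = 1 − e/c = 1 − 1.176/1.325 = 0.1125.
Expected occupied patches = N × p* = 408 × 0.1125 = 45.88 ≈ 46.

46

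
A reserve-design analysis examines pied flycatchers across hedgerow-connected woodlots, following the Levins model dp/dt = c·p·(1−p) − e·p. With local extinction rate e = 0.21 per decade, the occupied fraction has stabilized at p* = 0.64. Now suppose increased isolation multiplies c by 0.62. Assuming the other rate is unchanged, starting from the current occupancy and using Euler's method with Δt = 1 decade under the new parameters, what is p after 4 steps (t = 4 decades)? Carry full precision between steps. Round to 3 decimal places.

Balance c(1−p*) = e gives c = e/(1 − 0.64000) = 0.21/0.36000 = 0.58333.
Starting from p₀ = 0.64000; update p ← p + (dp/dt)·Δt with the new parameters.
p: 0.64000 → 0.58893  (Δp = -0.05107)
p: 0.58893 → 0.55281  (Δp = -0.03612)
p: 0.55281 → 0.52613  (Δp = -0.02668)
p: 0.52613 → 0.50581  (Δp = -0.02032)

0.506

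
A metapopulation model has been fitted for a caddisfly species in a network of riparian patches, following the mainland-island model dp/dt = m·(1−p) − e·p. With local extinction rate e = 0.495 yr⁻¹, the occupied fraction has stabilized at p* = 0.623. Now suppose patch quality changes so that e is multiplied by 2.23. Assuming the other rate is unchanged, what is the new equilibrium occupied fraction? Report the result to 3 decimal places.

Balance m(1−p*) = e·p* gives m = e·p*/(1−p*) = 0.495×0.62300/0.37700 = 0.81800.
New p* = m/(m+e) = 0.81800/(0.81800+1.10385) = 0.42563.

0.426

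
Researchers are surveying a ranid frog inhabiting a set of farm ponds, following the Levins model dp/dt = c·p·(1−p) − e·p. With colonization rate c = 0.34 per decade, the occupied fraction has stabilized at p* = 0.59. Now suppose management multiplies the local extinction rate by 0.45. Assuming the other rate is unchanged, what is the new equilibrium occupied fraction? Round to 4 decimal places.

0.8155

Balance c(1−p*) = e gives e = 0.34×(1 − 0.59000) = 0.13940.
New p* = 1 − e/c = 1 − 0.06273/0.34000 = 0.81550.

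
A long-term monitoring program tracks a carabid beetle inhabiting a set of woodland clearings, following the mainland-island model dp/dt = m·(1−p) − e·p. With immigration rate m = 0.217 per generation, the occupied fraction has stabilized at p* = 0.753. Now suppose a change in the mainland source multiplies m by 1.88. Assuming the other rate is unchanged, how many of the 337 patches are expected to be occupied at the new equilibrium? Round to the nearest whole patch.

287

Balance m(1−p*) = e·p* gives e = m(1−p*)/p* = 0.217×0.24700/0.75300 = 0.07118.
New p* = m/(m+e) = 0.40796/(0.40796+0.07118) = 0.85144.
Expected occupied = 337 × 0.85144 = 286.94 ≈ 287.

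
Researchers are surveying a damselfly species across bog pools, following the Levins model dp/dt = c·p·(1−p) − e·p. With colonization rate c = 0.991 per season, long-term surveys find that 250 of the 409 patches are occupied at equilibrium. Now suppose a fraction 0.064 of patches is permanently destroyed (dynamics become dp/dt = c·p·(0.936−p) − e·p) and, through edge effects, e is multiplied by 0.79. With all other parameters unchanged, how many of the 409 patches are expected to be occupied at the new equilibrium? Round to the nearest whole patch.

Observed p* = 250/409 = 0.61125.
Balance c(1−p*) = e gives e = 0.991×(1 − 0.61125) = 0.38525.
New p* = 0.936 − e/c = 0.936 − 0.30435/0.99100 = 0.62889.
Expected occupied = 409 × 0.62889 = 257.22 ≈ 257.

257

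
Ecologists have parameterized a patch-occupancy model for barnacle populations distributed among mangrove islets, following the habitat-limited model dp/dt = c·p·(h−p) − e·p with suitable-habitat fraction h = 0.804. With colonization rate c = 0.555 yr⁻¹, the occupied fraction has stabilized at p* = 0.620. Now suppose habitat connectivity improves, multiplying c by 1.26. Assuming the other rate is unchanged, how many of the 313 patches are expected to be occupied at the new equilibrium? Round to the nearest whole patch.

206

Balance c(h−p*) = e gives e = 0.555×(0.804 − 0.62000) = 0.10212.
New p* = 0.804 − e/c = 0.804 − 0.10212/0.69930 = 0.65797.
Expected occupied = 313 × 0.65797 = 205.94 ≈ 206.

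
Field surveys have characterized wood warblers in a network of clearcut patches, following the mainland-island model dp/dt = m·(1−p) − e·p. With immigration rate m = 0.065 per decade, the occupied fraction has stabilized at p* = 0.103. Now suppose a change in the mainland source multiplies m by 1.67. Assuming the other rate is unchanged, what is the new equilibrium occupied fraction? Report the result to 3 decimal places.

0.161

Balance m(1−p*) = e·p* gives e = m(1−p*)/p* = 0.065×0.89700/0.10300 = 0.56607.
New p* = m/(m+e) = 0.10855/(0.10855+0.56607) = 0.16091.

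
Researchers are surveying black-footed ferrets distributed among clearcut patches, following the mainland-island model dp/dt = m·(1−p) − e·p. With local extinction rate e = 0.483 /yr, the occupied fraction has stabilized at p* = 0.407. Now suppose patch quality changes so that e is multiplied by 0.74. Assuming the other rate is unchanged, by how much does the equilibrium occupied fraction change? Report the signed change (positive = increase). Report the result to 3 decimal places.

0.074

Balance m(1−p*) = e·p* gives m = e·p*/(1−p*) = 0.483×0.40700/0.59300 = 0.33150.
New p* = m/(m+e) = 0.33150/(0.33150+0.35742) = 0.48119.
Δp* = 0.48119 − 0.40700 = +0.07419.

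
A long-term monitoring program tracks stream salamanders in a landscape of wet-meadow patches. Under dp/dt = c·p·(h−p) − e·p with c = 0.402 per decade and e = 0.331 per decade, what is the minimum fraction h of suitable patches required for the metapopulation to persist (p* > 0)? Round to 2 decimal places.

p* = h − e/c is positive only when h > e/c.
h_min = e/c = 0.331/0.402 = 0.8234.

0.82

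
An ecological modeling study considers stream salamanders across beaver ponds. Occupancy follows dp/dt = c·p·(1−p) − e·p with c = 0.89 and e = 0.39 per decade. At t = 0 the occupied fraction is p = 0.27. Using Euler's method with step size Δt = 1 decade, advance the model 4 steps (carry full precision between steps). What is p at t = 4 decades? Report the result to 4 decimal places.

0.5039

Update rule: p ← p + [c·p·(1−p) − e·p]·Δt with Δt = 1.
p: 0.27000 → 0.34012  (Δp = +0.07012)
p: 0.34012 → 0.40722  (Δp = +0.06710)
p: 0.40722 → 0.46324  (Δp = +0.05602)
p: 0.46324 → 0.50388  (Δp = +0.04063)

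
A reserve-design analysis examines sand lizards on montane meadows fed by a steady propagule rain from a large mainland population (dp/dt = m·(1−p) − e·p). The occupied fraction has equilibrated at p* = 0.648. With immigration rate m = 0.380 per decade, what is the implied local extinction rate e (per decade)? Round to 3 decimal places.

0.206

At equilibrium m(1−p*) = e·p*, so e = m(1−p*)/p*.
e = 0.380 × 0.3520 / 0.648 = 0.2064.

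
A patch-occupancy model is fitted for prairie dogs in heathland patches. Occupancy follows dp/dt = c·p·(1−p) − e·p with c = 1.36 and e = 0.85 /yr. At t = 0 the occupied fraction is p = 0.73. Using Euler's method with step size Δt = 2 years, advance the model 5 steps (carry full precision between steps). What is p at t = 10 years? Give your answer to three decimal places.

0.258

Update rule: p ← p + [c·p·(1−p) − e·p]·Δt with Δt = 2.
  1  |  dp/dt·Δt = -0.704888  |  p_1 = 0.025112
  2  |  dp/dt·Δt = +0.023899  |  p_2 = 0.049011
  3  |  dp/dt·Δt = +0.043458  |  p_3 = 0.092469
  4  |  dp/dt·Δt = +0.071061  |  p_4 = 0.163529
  5  |  dp/dt·Δt = +0.094062  |  p_5 = 0.257591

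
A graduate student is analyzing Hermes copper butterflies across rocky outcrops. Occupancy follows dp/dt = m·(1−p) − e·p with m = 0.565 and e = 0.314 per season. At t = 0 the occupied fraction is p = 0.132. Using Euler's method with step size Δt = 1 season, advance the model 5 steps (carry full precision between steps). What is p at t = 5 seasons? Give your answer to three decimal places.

0.643

Update rule: p ← p + [m·(1−p) − e·p]·Δt with Δt = 1.
  1  |  dp/dt·Δt = +0.448972  |  p_1 = 0.580972
  2  |  dp/dt·Δt = +0.054326  |  p_2 = 0.635298
  3  |  dp/dt·Δt = +0.006573  |  p_3 = 0.641871
  4  |  dp/dt·Δt = +0.000795  |  p_4 = 0.642666
  5  |  dp/dt·Δt = +0.000096  |  p_5 = 0.642763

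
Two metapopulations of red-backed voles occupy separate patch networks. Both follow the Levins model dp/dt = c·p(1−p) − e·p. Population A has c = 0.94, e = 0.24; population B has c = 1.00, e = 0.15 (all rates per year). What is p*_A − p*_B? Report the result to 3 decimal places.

-0.105

A: p*_A = 1 − 0.24/0.94 = 0.7447.
B: p*_B = 1 − 0.15/1.00 = 0.8500.
p*_A − p*_B = 0.7447 − 0.8500 = -0.1053.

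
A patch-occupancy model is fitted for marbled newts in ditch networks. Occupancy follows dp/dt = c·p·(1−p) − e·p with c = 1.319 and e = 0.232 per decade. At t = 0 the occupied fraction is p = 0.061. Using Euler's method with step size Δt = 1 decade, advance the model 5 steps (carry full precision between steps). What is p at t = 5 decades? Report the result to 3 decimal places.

Update rule: p ← p + [c·p·(1−p) − e·p]·Δt with Δt = 1.
p: 0.06100 → 0.12240  (Δp = +0.06140)
p: 0.12240 → 0.23569  (Δp = +0.11329)
p: 0.23569 → 0.41861  (Δp = +0.18292)
p: 0.41861 → 0.64250  (Δp = +0.22390)
p: 0.64250 → 0.79641  (Δp = +0.15390)

0.796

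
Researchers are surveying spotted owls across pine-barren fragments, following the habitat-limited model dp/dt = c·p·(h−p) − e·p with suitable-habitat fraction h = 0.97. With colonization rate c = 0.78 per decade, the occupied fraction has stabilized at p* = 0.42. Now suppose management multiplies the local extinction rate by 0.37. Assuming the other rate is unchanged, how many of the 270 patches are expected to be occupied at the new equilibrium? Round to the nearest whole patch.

207

Balance c(h−p*) = e gives e = 0.78×(0.97 − 0.42000) = 0.42900.
New p* = 0.97 − e/c = 0.97 − 0.15873/0.78000 = 0.76650.
Expected occupied = 270 × 0.76650 = 206.95 ≈ 207.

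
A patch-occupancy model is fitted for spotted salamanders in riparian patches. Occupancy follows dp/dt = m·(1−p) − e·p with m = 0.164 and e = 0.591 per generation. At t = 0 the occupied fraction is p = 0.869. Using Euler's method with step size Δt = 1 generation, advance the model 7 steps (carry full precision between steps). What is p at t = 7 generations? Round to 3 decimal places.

0.217

Update rule: p ← p + [m·(1−p) − e·p]·Δt with Δt = 1.
t = 1: p = 0.86900 + (-0.49210) = 0.37690
t = 2: p = 0.37690 + (-0.12056) = 0.25634
t = 3: p = 0.25634 + (-0.02954) = 0.22680
t = 4: p = 0.22680 + (-0.00724) = 0.21957
t = 5: p = 0.21957 + (-0.00177) = 0.21779
t = 6: p = 0.21779 + (-0.00043) = 0.21736
t = 7: p = 0.21736 + (-0.00011) = 0.21725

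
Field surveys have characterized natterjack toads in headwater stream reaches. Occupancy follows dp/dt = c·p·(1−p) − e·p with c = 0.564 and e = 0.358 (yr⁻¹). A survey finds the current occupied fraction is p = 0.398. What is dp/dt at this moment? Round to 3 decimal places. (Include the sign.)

Colonization term: c·p·(1−p) = 0.564×0.398×0.6020 = 0.13513.
Extinction term: e·p = 0.14248.
dp/dt = 0.13513 − 0.14248 = -0.00735.

-0.007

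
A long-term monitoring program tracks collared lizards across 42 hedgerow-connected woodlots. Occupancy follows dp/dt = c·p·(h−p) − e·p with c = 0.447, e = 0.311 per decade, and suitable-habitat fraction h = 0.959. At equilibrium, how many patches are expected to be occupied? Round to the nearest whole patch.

11

p* = h − e/c = 0.959 − 0.6957 = 0.2633.
Expected occupied patches = N × p* = 42 × 0.2633 = 11.06 ≈ 11.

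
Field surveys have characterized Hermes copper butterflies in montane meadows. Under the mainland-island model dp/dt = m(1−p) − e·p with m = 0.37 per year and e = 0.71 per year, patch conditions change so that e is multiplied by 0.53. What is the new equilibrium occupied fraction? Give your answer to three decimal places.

Before: p* = 0.37/(0.37+0.71) = 0.3426.
After: m = 0.37, e = 0.3763; p* = 0.37/0.7463 = 0.4958.

0.496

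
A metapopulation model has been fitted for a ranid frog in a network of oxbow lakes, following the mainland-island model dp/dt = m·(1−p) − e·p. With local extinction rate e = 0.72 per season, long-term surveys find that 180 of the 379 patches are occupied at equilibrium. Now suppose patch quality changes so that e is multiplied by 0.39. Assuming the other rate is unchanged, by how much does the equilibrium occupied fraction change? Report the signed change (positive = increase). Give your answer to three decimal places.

0.224

Observed p* = 180/379 = 0.47493.
Balance m(1−p*) = e·p* gives m = e·p*/(1−p*) = 0.72×0.47493/0.52507 = 0.65125.
New p* = m/(m+e) = 0.65125/(0.65125+0.28080) = 0.69873.
Δp* = 0.69873 − 0.47493 = +0.22380.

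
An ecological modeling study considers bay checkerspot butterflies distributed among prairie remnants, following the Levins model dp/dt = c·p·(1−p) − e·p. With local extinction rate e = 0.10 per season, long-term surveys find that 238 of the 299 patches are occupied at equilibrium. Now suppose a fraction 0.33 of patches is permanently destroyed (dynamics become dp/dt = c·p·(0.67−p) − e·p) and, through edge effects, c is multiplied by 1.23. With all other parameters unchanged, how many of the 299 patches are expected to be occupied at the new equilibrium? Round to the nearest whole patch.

Observed p* = 238/299 = 0.79599.
Balance c(1−p*) = e gives c = e/(1 − 0.79599) = 0.10/0.20401 = 0.49017.
New p* = 0.67 − e/c = 0.67 − 0.10000/0.60291 = 0.50414.
Expected occupied = 299 × 0.50414 = 150.74 ≈ 151.

151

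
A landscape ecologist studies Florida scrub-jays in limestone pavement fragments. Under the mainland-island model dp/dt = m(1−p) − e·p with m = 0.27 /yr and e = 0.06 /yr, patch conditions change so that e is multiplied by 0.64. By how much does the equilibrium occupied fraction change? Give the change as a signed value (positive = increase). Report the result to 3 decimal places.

Before: p* = 0.27/(0.27+0.06) = 0.8182.
After: m = 0.27, e = 0.0384; p* = 0.27/0.3084 = 0.8755.
Δp* = 0.8755 − 0.8182 = +0.0573.

0.057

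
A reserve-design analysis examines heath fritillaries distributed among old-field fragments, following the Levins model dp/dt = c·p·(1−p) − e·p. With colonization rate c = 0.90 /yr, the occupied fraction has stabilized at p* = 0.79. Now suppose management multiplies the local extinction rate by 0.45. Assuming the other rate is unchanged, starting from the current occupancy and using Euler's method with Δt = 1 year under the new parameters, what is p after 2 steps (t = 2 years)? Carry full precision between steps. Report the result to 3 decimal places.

Balance c(1−p*) = e gives e = 0.90×(1 − 0.79000) = 0.18900.
Starting from p₀ = 0.79000; update p ← p + (dp/dt)·Δt with the new parameters.
step 1: Δp = +0.08212, p = 0.87212
step 2: Δp = +0.02620, p = 0.89832

0.898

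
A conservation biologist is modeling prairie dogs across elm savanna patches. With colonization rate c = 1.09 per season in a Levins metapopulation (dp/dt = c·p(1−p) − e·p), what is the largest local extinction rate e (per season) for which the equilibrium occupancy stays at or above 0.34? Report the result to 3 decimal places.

0.719

1 − e/c ≥ 0.34 ⇒ e ≤ c(1 − 0.34) = 1.09 × 0.6600.
e_max = 0.7194.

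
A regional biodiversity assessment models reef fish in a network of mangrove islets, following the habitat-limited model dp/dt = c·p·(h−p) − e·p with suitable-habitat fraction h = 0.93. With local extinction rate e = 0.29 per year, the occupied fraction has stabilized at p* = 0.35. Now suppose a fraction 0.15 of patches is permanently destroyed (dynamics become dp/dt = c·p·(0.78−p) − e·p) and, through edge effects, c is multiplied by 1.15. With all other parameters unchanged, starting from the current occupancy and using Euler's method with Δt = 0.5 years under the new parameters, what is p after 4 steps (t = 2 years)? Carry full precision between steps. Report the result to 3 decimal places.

0.325

Balance c(h−p*) = e gives c = e/(0.93 − 0.35000) = 0.29/0.58000 = 0.50000.
Starting from p₀ = 0.35000; update p ← p + (dp/dt)·Δt with the new parameters.
t = 0.5: p = 0.35000 + (-0.00748) = 0.34252
t = 1: p = 0.34252 + (-0.00658) = 0.33593
t = 1.5: p = 0.33593 + (-0.00582) = 0.33011
t = 2: p = 0.33011 + (-0.00517) = 0.32494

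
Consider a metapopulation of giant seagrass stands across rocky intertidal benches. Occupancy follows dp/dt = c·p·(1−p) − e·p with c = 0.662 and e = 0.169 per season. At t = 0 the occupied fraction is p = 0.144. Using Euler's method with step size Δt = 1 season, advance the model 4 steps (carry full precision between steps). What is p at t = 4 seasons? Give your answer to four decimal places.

Update rule: p ← p + [c·p·(1−p) − e·p]·Δt with Δt = 1.
  1  |  dp/dt·Δt = +0.057265  |  p_1 = 0.201265
  2  |  dp/dt·Δt = +0.072408  |  p_2 = 0.273672
  3  |  dp/dt·Δt = +0.085339  |  p_3 = 0.359011
  4  |  dp/dt·Δt = +0.091668  |  p_4 = 0.450679

0.4507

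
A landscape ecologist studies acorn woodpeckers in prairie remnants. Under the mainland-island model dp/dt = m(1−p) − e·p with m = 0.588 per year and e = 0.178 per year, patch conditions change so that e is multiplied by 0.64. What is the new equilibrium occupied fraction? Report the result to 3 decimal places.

0.838

Before: p* = 0.588/(0.588+0.178) = 0.7676.
After: m = 0.588, e = 0.11392; p* = 0.588/0.7019 = 0.8377.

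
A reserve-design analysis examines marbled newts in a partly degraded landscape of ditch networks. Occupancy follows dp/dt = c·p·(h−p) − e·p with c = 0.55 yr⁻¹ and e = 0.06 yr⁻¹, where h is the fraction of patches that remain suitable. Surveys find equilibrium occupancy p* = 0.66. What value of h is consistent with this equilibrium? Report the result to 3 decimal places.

0.769

At equilibrium c(h−p*) = e, so h = p* + e/c.
h = 0.66 + 0.06/0.55 = 0.66 + 0.1091 = 0.7691.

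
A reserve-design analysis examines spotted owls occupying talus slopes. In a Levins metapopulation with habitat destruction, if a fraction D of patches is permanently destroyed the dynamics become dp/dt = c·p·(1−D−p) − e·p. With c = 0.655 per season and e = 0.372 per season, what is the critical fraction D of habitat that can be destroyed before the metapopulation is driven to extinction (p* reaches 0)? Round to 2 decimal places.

The nontrivial equilibrium is p* = (1−D) − e/c; extinction occurs when this hits zero.
So D_crit = 1 − e/c = 1 − 0.372/0.655 = 1 − 0.5679 = 0.4321.
Note this equals the original equilibrium occupancy — the Levins extinction-debt result.

0.43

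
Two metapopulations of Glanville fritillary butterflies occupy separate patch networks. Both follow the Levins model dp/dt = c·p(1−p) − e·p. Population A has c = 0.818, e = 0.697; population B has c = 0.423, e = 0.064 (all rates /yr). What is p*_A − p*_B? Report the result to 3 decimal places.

A: p*_A = 1 − 0.697/0.818 = 0.1479.
B: p*_B = 1 − 0.064/0.423 = 0.8487.
p*_A − p*_B = 0.1479 − 0.8487 = -0.7008.

-0.701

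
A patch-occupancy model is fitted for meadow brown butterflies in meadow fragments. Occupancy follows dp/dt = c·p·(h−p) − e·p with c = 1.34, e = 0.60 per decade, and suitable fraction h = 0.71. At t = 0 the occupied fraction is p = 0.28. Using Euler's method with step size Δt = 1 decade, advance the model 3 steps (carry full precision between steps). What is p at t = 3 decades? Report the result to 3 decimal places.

0.267

Update rule: p ← p + [c·p·(h−p) − e·p]·Δt with Δt = 1.
step 1: Δp = -0.00666, p = 0.27334
step 2: Δp = -0.00406, p = 0.26927
step 3: Δp = -0.00254, p = 0.26673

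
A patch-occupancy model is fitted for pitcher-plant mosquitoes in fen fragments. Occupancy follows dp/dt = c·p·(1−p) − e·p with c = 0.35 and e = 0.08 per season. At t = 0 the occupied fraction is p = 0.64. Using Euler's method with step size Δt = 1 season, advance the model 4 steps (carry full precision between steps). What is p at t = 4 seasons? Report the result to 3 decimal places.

0.727

Update rule: p ← p + [c·p·(1−p) − e·p]·Δt with Δt = 1.
step 1: Δp = +0.02944, p = 0.66944
step 2: Δp = +0.02390, p = 0.69334
step 3: Δp = +0.01895, p = 0.71229
step 4: Δp = +0.01474, p = 0.72703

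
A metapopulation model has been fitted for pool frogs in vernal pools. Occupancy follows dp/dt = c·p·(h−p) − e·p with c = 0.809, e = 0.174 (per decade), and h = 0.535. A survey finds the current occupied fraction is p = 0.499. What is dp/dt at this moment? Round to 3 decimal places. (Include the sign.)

Colonization term: c·p·(h−p) = 0.809×0.499×0.0360 = 0.01453.
Extinction term: e·p = 0.08683.
dp/dt = 0.01453 − 0.08683 = -0.07229.

-0.072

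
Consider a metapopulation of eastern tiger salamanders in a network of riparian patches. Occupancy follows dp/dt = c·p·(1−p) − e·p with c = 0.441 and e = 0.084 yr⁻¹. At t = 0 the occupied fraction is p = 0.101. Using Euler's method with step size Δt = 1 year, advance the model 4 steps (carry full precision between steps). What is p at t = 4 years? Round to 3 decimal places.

Update rule: p ← p + [c·p·(1−p) − e·p]·Δt with Δt = 1.
t = 1: p = 0.10100 + (+0.03156) = 0.13256
t = 2: p = 0.13256 + (+0.03957) = 0.17213
t = 3: p = 0.17213 + (+0.04838) = 0.22052
t = 4: p = 0.22052 + (+0.05728) = 0.27780

0.278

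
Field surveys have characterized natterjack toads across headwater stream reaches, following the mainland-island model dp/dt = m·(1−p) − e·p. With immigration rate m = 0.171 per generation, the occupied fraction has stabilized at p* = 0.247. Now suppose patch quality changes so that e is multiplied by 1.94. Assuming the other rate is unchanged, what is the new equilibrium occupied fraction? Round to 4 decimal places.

0.1446

Balance m(1−p*) = e·p* gives e = m(1−p*)/p* = 0.171×0.75300/0.24700 = 0.52131.
New p* = m/(m+e) = 0.17100/(0.17100+1.01134) = 0.14463.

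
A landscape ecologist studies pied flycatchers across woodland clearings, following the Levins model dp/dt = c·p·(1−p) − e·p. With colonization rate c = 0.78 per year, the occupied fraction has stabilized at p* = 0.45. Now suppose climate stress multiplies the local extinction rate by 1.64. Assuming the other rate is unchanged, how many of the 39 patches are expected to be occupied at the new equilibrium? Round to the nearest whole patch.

Balance c(1−p*) = e gives e = 0.78×(1 − 0.45000) = 0.42900.
New p* = 1 − e/c = 1 − 0.70356/0.78000 = 0.09800.
Expected occupied = 39 × 0.09800 = 3.82 ≈ 4.

4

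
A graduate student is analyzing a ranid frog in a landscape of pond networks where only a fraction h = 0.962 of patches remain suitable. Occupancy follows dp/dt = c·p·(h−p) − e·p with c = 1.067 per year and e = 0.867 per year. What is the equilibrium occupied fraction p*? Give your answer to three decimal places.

Setting dp/dt = 0 and dividing by p* gives c·(h−p*) = e.
So p* = h − e/c = 0.962 − 0.867/1.067 = 0.962 − 0.8126 = 0.1494.

0.149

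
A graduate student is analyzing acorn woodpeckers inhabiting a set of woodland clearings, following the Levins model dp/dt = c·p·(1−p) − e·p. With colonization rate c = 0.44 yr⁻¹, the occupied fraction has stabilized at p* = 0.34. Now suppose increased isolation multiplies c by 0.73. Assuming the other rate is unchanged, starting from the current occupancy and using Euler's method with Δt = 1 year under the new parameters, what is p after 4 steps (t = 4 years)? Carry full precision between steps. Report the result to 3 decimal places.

Balance c(1−p*) = e gives e = 0.44×(1 − 0.34000) = 0.29040.
Starting from p₀ = 0.34000; update p ← p + (dp/dt)·Δt with the new parameters.
t = 1: p = 0.34000 + (-0.02666) = 0.31334
t = 2: p = 0.31334 + (-0.02189) = 0.29146
t = 3: p = 0.29146 + (-0.01831) = 0.27315
t = 4: p = 0.27315 + (-0.01555) = 0.25760

0.258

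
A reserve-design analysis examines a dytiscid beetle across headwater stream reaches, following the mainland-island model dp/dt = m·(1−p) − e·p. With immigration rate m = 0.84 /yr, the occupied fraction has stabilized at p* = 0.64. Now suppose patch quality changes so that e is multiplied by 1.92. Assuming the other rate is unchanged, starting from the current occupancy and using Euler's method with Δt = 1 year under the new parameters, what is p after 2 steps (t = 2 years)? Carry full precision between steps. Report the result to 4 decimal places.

Balance m(1−p*) = e·p* gives e = m(1−p*)/p* = 0.84×0.36000/0.64000 = 0.47250.
Starting from p₀ = 0.64000; update p ← p + (dp/dt)·Δt with the new parameters.
step 1: Δp = -0.27821, p = 0.36179
step 2: Δp = +0.20788, p = 0.56967

0.5697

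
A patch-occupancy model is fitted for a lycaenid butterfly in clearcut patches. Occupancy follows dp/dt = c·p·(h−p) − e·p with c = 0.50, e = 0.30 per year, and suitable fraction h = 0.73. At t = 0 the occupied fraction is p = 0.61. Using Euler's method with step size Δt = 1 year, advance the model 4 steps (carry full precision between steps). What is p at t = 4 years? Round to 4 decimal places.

Update rule: p ← p + [c·p·(h−p) − e·p]·Δt with Δt = 1.
t = 1: p = 0.61000 + (-0.14640) = 0.46360
t = 2: p = 0.46360 + (-0.07733) = 0.38627
t = 3: p = 0.38627 + (-0.04950) = 0.33678
t = 4: p = 0.33678 + (-0.03482) = 0.30196

0.3020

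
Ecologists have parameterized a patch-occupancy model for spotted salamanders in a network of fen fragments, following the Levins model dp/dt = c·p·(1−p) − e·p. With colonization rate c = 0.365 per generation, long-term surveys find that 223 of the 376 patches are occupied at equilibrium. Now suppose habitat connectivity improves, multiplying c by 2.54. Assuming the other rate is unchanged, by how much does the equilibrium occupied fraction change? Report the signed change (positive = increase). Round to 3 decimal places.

Observed p* = 223/376 = 0.59309.
Balance c(1−p*) = e gives e = 0.365×(1 − 0.59309) = 0.14852.
New p* = 1 − e/c = 1 − 0.14852/0.92710 = 0.83980.
Δp* = 0.83980 − 0.59309 = +0.24671.

0.247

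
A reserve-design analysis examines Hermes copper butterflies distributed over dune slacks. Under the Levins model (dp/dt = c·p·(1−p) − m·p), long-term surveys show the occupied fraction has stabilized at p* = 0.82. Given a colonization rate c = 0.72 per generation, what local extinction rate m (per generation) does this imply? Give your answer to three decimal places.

At equilibrium c(1−p*) = m.
m = 0.72 × (1 − 0.82) = 0.72 × 0.1800 = 0.1296.

0.130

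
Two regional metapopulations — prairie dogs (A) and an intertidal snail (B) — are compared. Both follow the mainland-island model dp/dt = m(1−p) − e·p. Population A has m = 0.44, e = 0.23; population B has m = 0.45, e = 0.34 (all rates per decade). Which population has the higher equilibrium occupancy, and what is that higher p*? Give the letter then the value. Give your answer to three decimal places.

A: p*_A = m/(m+e) = 0.44/0.6700 = 0.6567.
B: p*_B = 0.45/0.7900 = 0.5696.
A is higher at 0.6567.

A, 0.657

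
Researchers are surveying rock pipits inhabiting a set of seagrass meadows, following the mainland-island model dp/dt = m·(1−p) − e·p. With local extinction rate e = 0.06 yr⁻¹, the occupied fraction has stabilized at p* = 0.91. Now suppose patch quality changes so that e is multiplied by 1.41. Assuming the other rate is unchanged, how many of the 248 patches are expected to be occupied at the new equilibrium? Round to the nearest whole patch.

218

Balance m(1−p*) = e·p* gives m = e·p*/(1−p*) = 0.06×0.91000/0.09000 = 0.60667.
New p* = m/(m+e) = 0.60667/(0.60667+0.08460) = 0.87762.
Expected occupied = 248 × 0.87762 = 217.65 ≈ 218.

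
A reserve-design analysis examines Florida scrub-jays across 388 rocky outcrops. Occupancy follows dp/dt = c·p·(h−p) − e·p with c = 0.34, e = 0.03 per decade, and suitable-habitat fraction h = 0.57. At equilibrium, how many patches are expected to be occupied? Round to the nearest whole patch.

187

p* = h − e/c = 0.57 − 0.0882 = 0.4818.
Expected occupied patches = N × p* = 388 × 0.4818 = 186.92 ≈ 187.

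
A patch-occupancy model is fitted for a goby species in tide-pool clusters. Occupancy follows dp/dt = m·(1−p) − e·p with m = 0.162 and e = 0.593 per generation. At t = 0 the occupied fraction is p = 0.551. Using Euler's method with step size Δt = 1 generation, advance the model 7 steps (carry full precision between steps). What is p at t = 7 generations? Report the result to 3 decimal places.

0.215

Update rule: p ← p + [m·(1−p) − e·p]·Δt with Δt = 1.
step 1: Δp = -0.25401, p = 0.29700
step 2: Δp = -0.06223, p = 0.23476
step 3: Δp = -0.01525, p = 0.21952
step 4: Δp = -0.00374, p = 0.21578
step 5: Δp = -0.00092, p = 0.21487
step 6: Δp = -0.00022, p = 0.21464
step 7: Δp = -0.00005, p = 0.21459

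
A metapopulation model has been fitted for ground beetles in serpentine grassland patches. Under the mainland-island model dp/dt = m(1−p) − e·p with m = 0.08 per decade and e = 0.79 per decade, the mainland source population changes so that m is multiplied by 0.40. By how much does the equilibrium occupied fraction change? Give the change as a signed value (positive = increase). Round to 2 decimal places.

-0.05

Before: p* = 0.08/(0.08+0.79) = 0.0920.
After: m = 0.032, e = 0.79; p* = 0.032/0.8220 = 0.0389.
Δp* = 0.0389 − 0.0920 = -0.0530.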